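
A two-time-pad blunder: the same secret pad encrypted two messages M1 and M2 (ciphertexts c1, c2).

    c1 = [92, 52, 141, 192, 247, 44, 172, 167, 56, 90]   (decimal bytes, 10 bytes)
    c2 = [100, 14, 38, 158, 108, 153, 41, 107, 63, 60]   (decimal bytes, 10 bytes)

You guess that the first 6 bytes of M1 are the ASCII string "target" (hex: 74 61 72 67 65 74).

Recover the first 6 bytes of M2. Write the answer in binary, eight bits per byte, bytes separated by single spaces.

01001100 01011011 11011001 00111001 11111110 11000001

First, c1 ⊕ c2 = (M1 ⊕ K) ⊕ (M2 ⊕ K) = M1 ⊕ M2, so the key drops out. Then M2 = (M1 ⊕ M2) ⊕ M1 over the first 6 bytes.
byte 0: (5c xor 64) xor 74 = 38 xor 74 = 4c
byte 1: (34 xor 0e) xor 61 = 3a xor 61 = 5b
byte 2: (8d xor 26) xor 72 = ab xor 72 = d9
byte 3: (c0 xor 9e) xor 67 = 5e xor 67 = 39
byte 4: (f7 xor 6c) xor 65 = 9b xor 65 = fe
byte 5: (2c xor 99) xor 74 = b5 xor 74 = c1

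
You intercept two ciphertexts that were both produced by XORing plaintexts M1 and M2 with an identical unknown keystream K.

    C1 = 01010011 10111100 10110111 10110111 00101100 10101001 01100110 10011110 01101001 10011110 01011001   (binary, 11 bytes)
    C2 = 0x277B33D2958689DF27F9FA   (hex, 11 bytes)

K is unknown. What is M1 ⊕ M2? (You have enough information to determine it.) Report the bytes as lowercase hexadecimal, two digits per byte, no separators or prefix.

74c78465b92fef414e67a3

C1 ⊕ C2 = (M1 ⊕ K) ⊕ (M2 ⊕ K) = M1 ⊕ M2 — the shared key cancels under XOR.
53 XOR 27 = 74
bc XOR 7b = c7
b7 XOR 33 = 84
b7 XOR d2 = 65
2c XOR 95 = b9
a9 XOR 86 = 2f
66 XOR 89 = ef
9e XOR df = 41
69 XOR 27 = 4e
9e XOR f9 = 67
59 XOR fa = a3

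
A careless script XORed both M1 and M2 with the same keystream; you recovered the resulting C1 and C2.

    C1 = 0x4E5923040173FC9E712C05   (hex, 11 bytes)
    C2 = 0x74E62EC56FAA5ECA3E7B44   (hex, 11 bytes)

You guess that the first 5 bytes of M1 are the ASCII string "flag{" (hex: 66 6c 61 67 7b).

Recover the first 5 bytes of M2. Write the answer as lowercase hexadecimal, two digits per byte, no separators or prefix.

First, C1 ⊕ C2 = (M1 ⊕ K) ⊕ (M2 ⊕ K) = M1 ⊕ M2, so the key drops out. Then M2 = (M1 ⊕ M2) ⊕ M1 over the first 5 bytes.
byte 0: (4e xor 74) xor 66 = 3a xor 66 = 5c
byte 1: (59 xor e6) xor 6c = bf xor 6c = d3
byte 2: (23 xor 2e) xor 61 = 0d xor 61 = 6c
byte 3: (04 xor c5) xor 67 = c1 xor 67 = a6
byte 4: (01 xor 6f) xor 7b = 6e xor 7b = 15

5cd36ca615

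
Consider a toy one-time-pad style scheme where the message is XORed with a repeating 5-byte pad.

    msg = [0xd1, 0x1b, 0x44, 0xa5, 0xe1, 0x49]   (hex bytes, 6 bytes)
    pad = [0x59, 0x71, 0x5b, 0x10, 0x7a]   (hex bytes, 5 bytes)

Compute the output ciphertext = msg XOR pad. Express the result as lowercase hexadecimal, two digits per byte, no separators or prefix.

The 5-byte key repeats, so the effective keystream is 59 71 5b 10 7a 59.
byte 0: 11010001 XOR 01011001 = 10001000
byte 1: 00011011 XOR 01110001 = 01101010
byte 2: 01000100 XOR 01011011 = 00011111
byte 3: 10100101 XOR 00010000 = 10110101
byte 4: 11100001 XOR 01111010 = 10011011
byte 5: 01001001 XOR 01011001 = 00010000

886a1fb59b10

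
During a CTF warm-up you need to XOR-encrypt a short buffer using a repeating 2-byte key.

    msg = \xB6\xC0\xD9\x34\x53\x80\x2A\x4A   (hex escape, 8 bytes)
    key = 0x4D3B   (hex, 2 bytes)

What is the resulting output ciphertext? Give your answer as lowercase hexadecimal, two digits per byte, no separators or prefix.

fbfb940f1ebb6771

The 2-byte key repeats, so the effective keystream is 4d 3b 4d 3b 4d 3b 4d 3b.
byte 0: 10110110 ⊕ 01001101 = 11111011
byte 1: 11000000 ⊕ 00111011 = 11111011
byte 2: 11011001 ⊕ 01001101 = 10010100
byte 3: 00110100 ⊕ 00111011 = 00001111
byte 4: 01010011 ⊕ 01001101 = 00011110
byte 5: 10000000 ⊕ 00111011 = 10111011
byte 6: 00101010 ⊕ 01001101 = 01100111
byte 7: 01001010 ⊕ 00111011 = 01110001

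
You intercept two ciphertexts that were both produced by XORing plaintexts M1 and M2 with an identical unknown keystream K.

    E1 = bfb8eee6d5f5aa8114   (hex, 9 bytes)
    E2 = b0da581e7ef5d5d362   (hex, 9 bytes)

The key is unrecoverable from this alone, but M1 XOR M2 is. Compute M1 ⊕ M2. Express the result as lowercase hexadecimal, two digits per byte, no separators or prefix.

E1 ⊕ E2 = (M1 ⊕ K) ⊕ (M2 ⊕ K) = M1 ⊕ M2 — the shared key cancels under XOR.
191 ^ 176 =  15
184 ^ 218 =  98
238 ^  88 = 182
230 ^  30 = 248
213 ^ 126 = 171
245 ^ 245 =   0
170 ^ 213 = 127
129 ^ 211 =  82
 20 ^  98 = 118

0f62b6f8ab007f5276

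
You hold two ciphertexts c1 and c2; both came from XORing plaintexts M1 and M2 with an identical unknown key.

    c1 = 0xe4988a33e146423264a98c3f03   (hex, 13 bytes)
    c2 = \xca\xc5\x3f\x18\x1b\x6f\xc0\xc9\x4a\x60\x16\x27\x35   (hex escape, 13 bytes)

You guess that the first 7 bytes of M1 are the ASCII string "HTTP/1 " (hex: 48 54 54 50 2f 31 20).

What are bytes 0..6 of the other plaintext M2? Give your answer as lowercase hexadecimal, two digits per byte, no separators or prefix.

6609e17bd518a2

First, c1 ⊕ c2 = (M1 ⊕ K) ⊕ (M2 ⊕ K) = M1 ⊕ M2, so the key drops out. Then M2 = (M1 ⊕ M2) ⊕ M1 over the first 7 bytes.
byte 0: (e4 xor ca) xor 48 = 2e xor 48 = 66
byte 1: (98 xor c5) xor 54 = 5d xor 54 = 09
byte 2: (8a xor 3f) xor 54 = b5 xor 54 = e1
byte 3: (33 xor 18) xor 50 = 2b xor 50 = 7b
byte 4: (e1 xor 1b) xor 2f = fa xor 2f = d5
byte 5: (46 xor 6f) xor 31 = 29 xor 31 = 18
byte 6: (42 xor c0) xor 20 = 82 xor 20 = a2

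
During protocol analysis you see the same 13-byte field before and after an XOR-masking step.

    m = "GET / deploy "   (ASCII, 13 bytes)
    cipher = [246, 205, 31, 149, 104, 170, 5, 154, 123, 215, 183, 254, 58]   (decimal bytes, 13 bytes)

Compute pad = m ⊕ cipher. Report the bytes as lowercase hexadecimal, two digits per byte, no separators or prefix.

Since cipher = m ⊕ pad, XORing both sides with m gives pad = m ⊕ cipher.
byte 0: 47 xor f6 = b1
byte 1: 45 xor cd = 88
byte 2: 54 xor 1f = 4b
byte 3: 20 xor 95 = b5
byte 4: 2f xor 68 = 47
byte 5: 20 xor aa = 8a
byte 6: 64 xor 05 = 61
byte 7: 65 xor 9a = ff
byte 8: 70 xor 7b = 0b
byte 9: 6c xor d7 = bb
byte 10: 6f xor b7 = d8
byte 11: 79 xor fe = 87
byte 12: 20 xor 3a = 1a

b1884bb5478a61ff0bbbd8871a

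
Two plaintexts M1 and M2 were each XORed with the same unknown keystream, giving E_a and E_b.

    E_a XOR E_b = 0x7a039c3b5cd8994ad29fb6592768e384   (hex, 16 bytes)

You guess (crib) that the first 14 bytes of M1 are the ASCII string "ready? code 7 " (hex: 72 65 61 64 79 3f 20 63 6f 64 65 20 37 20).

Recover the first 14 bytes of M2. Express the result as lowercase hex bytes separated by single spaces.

08 66 fd 5f 25 e7 b9 29 bd fb d3 79 10 48

Since E_a ⊕ E_b = M1 ⊕ M2, XORing with the guessed M1 bytes yields the corresponding M2 bytes: M2 = (E_a ⊕ E_b) ⊕ M1.
byte 0: 7a xor 72 = 08
byte 1: 03 xor 65 = 66
byte 2: 9c xor 61 = fd
byte 3: 3b xor 64 = 5f
byte 4: 5c xor 79 = 25
byte 5: d8 xor 3f = e7
byte 6: 99 xor 20 = b9
byte 7: 4a xor 63 = 29
byte 8: d2 xor 6f = bd
byte 9: 9f xor 64 = fb
byte 10: b6 xor 65 = d3
byte 11: 59 xor 20 = 79
byte 12: 27 xor 37 = 10
byte 13: 68 xor 20 = 48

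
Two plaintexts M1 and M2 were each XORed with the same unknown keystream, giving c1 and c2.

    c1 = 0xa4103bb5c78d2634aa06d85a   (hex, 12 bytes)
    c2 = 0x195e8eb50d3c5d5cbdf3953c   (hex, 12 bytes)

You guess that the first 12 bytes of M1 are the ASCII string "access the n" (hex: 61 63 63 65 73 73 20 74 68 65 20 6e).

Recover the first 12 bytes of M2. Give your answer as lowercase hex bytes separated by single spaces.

dc 2d d6 65 b9 c2 5b 1c 7f 90 6d 08

First, c1 ⊕ c2 = (M1 ⊕ K) ⊕ (M2 ⊕ K) = M1 ⊕ M2, so the key drops out. Then M2 = (M1 ⊕ M2) ⊕ M1 over the first 12 bytes.
byte 0: (a4 xor 19) xor 61 = bd xor 61 = dc
byte 1: (10 xor 5e) xor 63 = 4e xor 63 = 2d
byte 2: (3b xor 8e) xor 63 = b5 xor 63 = d6
byte 3: (b5 xor b5) xor 65 = 00 xor 65 = 65
byte 4: (c7 xor 0d) xor 73 = ca xor 73 = b9
byte 5: (8d xor 3c) xor 73 = b1 xor 73 = c2
byte 6: (26 xor 5d) xor 20 = 7b xor 20 = 5b
byte 7: (34 xor 5c) xor 74 = 68 xor 74 = 1c
byte 8: (aa xor bd) xor 68 = 17 xor 68 = 7f
byte 9: (06 xor f3) xor 65 = f5 xor 65 = 90
byte 10: (d8 xor 95) xor 20 = 4d xor 20 = 6d
byte 11: (5a xor 3c) xor 6e = 66 xor 6e = 08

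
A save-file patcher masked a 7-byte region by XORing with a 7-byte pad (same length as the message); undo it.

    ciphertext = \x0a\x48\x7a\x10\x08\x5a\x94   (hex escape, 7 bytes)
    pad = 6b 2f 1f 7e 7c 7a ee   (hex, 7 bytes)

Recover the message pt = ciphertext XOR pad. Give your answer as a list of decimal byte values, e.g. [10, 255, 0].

[97, 103, 101, 110, 116, 32, 122]

0a ⊕ 6b = 61
48 ⊕ 2f = 67
7a ⊕ 1f = 65
10 ⊕ 7e = 6e
08 ⊕ 7c = 74
5a ⊕ 7a = 20
94 ⊕ ee = 7a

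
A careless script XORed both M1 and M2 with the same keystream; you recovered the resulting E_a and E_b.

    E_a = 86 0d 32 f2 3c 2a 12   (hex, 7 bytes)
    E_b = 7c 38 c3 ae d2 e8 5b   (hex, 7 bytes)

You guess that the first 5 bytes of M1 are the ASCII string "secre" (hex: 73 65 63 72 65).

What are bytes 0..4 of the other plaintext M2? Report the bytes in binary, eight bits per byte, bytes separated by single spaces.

10001001 01010000 10010010 00101110 10001011

First, E_a ⊕ E_b = (M1 ⊕ K) ⊕ (M2 ⊕ K) = M1 ⊕ M2, so the key drops out. Then M2 = (M1 ⊕ M2) ⊕ M1 over the first 5 bytes.
byte 0: (86 xor 7c) xor 73 = fa xor 73 = 89
byte 1: (0d xor 38) xor 65 = 35 xor 65 = 50
byte 2: (32 xor c3) xor 63 = f1 xor 63 = 92
byte 3: (f2 xor ae) xor 72 = 5c xor 72 = 2e
byte 4: (3c xor d2) xor 65 = ee xor 65 = 8b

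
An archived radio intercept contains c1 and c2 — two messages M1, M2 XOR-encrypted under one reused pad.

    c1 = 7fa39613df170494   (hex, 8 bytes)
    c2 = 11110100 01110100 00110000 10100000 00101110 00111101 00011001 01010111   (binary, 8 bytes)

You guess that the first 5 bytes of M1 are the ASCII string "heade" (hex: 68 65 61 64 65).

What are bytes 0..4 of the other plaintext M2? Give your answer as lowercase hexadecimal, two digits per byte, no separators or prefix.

e3b2c7d794

First, c1 ⊕ c2 = (M1 ⊕ K) ⊕ (M2 ⊕ K) = M1 ⊕ M2, so the key drops out. Then M2 = (M1 ⊕ M2) ⊕ M1 over the first 5 bytes.
byte 0: (7f ⊕ f4) ⊕ 68 = 8b ⊕ 68 = e3
byte 1: (a3 ⊕ 74) ⊕ 65 = d7 ⊕ 65 = b2
byte 2: (96 ⊕ 30) ⊕ 61 = a6 ⊕ 61 = c7
byte 3: (13 ⊕ a0) ⊕ 64 = b3 ⊕ 64 = d7
byte 4: (df ⊕ 2e) ⊕ 65 = f1 ⊕ 65 = 94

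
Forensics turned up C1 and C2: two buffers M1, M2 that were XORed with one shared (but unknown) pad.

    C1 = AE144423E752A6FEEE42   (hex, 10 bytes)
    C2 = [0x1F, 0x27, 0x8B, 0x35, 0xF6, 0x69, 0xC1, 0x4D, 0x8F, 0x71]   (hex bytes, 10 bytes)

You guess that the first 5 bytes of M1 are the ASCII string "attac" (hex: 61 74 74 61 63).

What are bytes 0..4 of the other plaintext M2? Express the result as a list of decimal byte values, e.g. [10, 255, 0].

[208, 71, 187, 119, 114]

First, C1 ⊕ C2 = (M1 ⊕ K) ⊕ (M2 ⊕ K) = M1 ⊕ M2, so the key drops out. Then M2 = (M1 ⊕ M2) ⊕ M1 over the first 5 bytes.
byte 0: (ae ⊕ 1f) ⊕ 61 = b1 ⊕ 61 = d0
byte 1: (14 ⊕ 27) ⊕ 74 = 33 ⊕ 74 = 47
byte 2: (44 ⊕ 8b) ⊕ 74 = cf ⊕ 74 = bb
byte 3: (23 ⊕ 35) ⊕ 61 = 16 ⊕ 61 = 77
byte 4: (e7 ⊕ f6) ⊕ 63 = 11 ⊕ 63 = 72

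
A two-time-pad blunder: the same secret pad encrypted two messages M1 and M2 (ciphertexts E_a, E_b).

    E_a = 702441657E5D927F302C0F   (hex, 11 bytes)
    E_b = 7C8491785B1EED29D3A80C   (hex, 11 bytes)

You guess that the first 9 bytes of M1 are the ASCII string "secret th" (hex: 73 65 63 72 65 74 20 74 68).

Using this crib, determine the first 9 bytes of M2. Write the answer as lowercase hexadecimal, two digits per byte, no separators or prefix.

First, E_a ⊕ E_b = (M1 ⊕ K) ⊕ (M2 ⊕ K) = M1 ⊕ M2, so the key drops out. Then M2 = (M1 ⊕ M2) ⊕ M1 over the first 9 bytes.
byte 0: (70 XOR 7c) XOR 73 = 0c XOR 73 = 7f
byte 1: (24 XOR 84) XOR 65 = a0 XOR 65 = c5
byte 2: (41 XOR 91) XOR 63 = d0 XOR 63 = b3
byte 3: (65 XOR 78) XOR 72 = 1d XOR 72 = 6f
byte 4: (7e XOR 5b) XOR 65 = 25 XOR 65 = 40
byte 5: (5d XOR 1e) XOR 74 = 43 XOR 74 = 37
byte 6: (92 XOR ed) XOR 20 = 7f XOR 20 = 5f
byte 7: (7f XOR 29) XOR 74 = 56 XOR 74 = 22
byte 8: (30 XOR d3) XOR 68 = e3 XOR 68 = 8b

7fc5b36f40375f228b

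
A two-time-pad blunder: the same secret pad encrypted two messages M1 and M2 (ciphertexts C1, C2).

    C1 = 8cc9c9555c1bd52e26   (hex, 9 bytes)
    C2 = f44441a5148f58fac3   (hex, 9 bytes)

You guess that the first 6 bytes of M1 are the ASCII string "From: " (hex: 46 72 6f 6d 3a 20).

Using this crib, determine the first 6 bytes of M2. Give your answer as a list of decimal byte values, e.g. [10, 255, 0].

[62, 255, 231, 157, 114, 180]

First, C1 ⊕ C2 = (M1 ⊕ K) ⊕ (M2 ⊕ K) = M1 ⊕ M2, so the key drops out. Then M2 = (M1 ⊕ M2) ⊕ M1 over the first 6 bytes.
byte 0: (8c ^ f4) ^ 46 = 78 ^ 46 = 3e
byte 1: (c9 ^ 44) ^ 72 = 8d ^ 72 = ff
byte 2: (c9 ^ 41) ^ 6f = 88 ^ 6f = e7
byte 3: (55 ^ a5) ^ 6d = f0 ^ 6d = 9d
byte 4: (5c ^ 14) ^ 3a = 48 ^ 3a = 72
byte 5: (1b ^ 8f) ^ 20 = 94 ^ 20 = b4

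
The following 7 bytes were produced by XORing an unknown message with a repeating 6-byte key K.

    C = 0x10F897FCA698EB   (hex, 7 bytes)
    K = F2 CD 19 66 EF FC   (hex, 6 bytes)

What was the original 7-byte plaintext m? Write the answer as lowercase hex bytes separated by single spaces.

The 6-byte key repeats, so the effective keystream is f2 cd 19 66 ef fc f2.
byte 0: 10 xor f2 = e2
byte 1: f8 xor cd = 35
byte 2: 97 xor 19 = 8e
byte 3: fc xor 66 = 9a
byte 4: a6 xor ef = 49
byte 5: 98 xor fc = 64
byte 6: eb xor f2 = 19

e2 35 8e 9a 49 64 19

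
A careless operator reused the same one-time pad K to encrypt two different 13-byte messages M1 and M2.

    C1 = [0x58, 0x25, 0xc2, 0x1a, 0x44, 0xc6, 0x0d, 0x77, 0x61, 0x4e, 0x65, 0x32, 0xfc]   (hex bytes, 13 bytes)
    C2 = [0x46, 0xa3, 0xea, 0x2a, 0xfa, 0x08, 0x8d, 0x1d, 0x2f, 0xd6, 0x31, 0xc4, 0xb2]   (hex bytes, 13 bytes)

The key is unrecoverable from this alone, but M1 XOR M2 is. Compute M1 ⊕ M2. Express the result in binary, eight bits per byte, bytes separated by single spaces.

C1 ⊕ C2 = (M1 ⊕ K) ⊕ (M2 ⊕ K) = M1 ⊕ M2 — the shared key cancels under XOR.
byte 0: 01011000 XOR 01000110 = 00011110
byte 1: 00100101 XOR 10100011 = 10000110
byte 2: 11000010 XOR 11101010 = 00101000
byte 3: 00011010 XOR 00101010 = 00110000
byte 4: 01000100 XOR 11111010 = 10111110
byte 5: 11000110 XOR 00001000 = 11001110
byte 6: 00001101 XOR 10001101 = 10000000
byte 7: 01110111 XOR 00011101 = 01101010
byte 8: 01100001 XOR 00101111 = 01001110
byte 9: 01001110 XOR 11010110 = 10011000
byte 10: 01100101 XOR 00110001 = 01010100
byte 11: 00110010 XOR 11000100 = 11110110
byte 12: 11111100 XOR 10110010 = 01001110

00011110 10000110 00101000 00110000 10111110 11001110 10000000 01101010 01001110 10011000 01010100 11110110 01001110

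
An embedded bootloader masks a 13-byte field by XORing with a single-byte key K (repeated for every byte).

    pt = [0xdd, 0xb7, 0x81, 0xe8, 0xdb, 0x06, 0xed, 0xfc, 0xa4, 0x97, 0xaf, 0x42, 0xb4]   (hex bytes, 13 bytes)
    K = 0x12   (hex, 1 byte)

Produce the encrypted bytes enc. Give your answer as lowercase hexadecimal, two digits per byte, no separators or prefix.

The 1-byte key repeats, so the effective keystream is 12 12 12 12 12 12 12 12 12 12 12 12 12.
byte 0: 221 ^  18 = 207
byte 1: 183 ^  18 = 165
byte 2: 129 ^  18 = 147
byte 3: 232 ^  18 = 250
byte 4: 219 ^  18 = 201
byte 5:   6 ^  18 =  20
byte 6: 237 ^  18 = 255
byte 7: 252 ^  18 = 238
byte 8: 164 ^  18 = 182
byte 9: 151 ^  18 = 133
byte 10: 175 ^  18 = 189
byte 11:  66 ^  18 =  80
byte 12: 180 ^  18 = 166

cfa593fac914ffeeb685bd50a6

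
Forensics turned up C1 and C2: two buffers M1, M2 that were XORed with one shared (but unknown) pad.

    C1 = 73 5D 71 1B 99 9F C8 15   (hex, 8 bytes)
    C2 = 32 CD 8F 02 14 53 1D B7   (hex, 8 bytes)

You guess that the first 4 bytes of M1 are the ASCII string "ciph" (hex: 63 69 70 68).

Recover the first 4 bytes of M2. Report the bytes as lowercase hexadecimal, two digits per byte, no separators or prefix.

22f98e71

First, C1 ⊕ C2 = (M1 ⊕ K) ⊕ (M2 ⊕ K) = M1 ⊕ M2, so the key drops out. Then M2 = (M1 ⊕ M2) ⊕ M1 over the first 4 bytes.
byte 0: (73 ^ 32) ^ 63 = 41 ^ 63 = 22
byte 1: (5d ^ cd) ^ 69 = 90 ^ 69 = f9
byte 2: (71 ^ 8f) ^ 70 = fe ^ 70 = 8e
byte 3: (1b ^ 02) ^ 68 = 19 ^ 68 = 71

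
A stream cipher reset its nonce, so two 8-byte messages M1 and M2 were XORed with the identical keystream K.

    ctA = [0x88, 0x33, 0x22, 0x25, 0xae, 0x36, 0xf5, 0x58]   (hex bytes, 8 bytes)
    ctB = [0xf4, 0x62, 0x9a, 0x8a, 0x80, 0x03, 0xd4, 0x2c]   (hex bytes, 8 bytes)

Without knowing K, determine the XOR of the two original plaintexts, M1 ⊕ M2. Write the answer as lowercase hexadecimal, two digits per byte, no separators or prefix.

ctA ⊕ ctB = (M1 ⊕ K) ⊕ (M2 ⊕ K) = M1 ⊕ M2 — the shared key cancels under XOR.
88 XOR f4 = 7c
33 XOR 62 = 51
22 XOR 9a = b8
25 XOR 8a = af
ae XOR 80 = 2e
36 XOR 03 = 35
f5 XOR d4 = 21
58 XOR 2c = 74

7c51b8af2e352174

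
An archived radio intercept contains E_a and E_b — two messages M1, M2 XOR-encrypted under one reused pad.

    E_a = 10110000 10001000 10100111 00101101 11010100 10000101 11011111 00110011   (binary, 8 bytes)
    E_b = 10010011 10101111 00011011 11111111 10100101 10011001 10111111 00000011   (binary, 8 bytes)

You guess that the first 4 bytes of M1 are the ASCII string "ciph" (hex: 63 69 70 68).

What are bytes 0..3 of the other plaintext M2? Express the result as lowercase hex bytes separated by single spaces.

First, E_a ⊕ E_b = (M1 ⊕ K) ⊕ (M2 ⊕ K) = M1 ⊕ M2, so the key drops out. Then M2 = (M1 ⊕ M2) ⊕ M1 over the first 4 bytes.
byte 0: (b0 XOR 93) XOR 63 = 23 XOR 63 = 40
byte 1: (88 XOR af) XOR 69 = 27 XOR 69 = 4e
byte 2: (a7 XOR 1b) XOR 70 = bc XOR 70 = cc
byte 3: (2d XOR ff) XOR 68 = d2 XOR 68 = ba

40 4e cc ba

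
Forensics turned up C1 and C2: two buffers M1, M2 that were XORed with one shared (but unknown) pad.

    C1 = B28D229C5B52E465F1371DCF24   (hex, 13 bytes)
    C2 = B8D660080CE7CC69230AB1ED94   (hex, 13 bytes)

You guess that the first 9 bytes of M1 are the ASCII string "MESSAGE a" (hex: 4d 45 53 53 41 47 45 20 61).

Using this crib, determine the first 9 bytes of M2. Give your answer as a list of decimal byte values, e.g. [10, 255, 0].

[71, 30, 17, 199, 22, 242, 109, 44, 179]

First, C1 ⊕ C2 = (M1 ⊕ K) ⊕ (M2 ⊕ K) = M1 ⊕ M2, so the key drops out. Then M2 = (M1 ⊕ M2) ⊕ M1 over the first 9 bytes.
byte 0: (b2 xor b8) xor 4d = 0a xor 4d = 47
byte 1: (8d xor d6) xor 45 = 5b xor 45 = 1e
byte 2: (22 xor 60) xor 53 = 42 xor 53 = 11
byte 3: (9c xor 08) xor 53 = 94 xor 53 = c7
byte 4: (5b xor 0c) xor 41 = 57 xor 41 = 16
byte 5: (52 xor e7) xor 47 = b5 xor 47 = f2
byte 6: (e4 xor cc) xor 45 = 28 xor 45 = 6d
byte 7: (65 xor 69) xor 20 = 0c xor 20 = 2c
byte 8: (f1 xor 23) xor 61 = d2 xor 61 = b3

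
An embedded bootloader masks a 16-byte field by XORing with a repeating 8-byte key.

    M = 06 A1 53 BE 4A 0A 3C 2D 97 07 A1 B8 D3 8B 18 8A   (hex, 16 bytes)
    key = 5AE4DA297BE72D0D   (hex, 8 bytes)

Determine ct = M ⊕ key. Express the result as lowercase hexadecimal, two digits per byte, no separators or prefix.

The 8-byte key repeats, so the effective keystream is 5a e4 da 29 7b e7 2d 0d 5a e4 da 29 7b e7 2d 0d.
byte 0:   6 ⊕  90 =  92
byte 1: 161 ⊕ 228 =  69
byte 2:  83 ⊕ 218 = 137
byte 3: 190 ⊕  41 = 151
byte 4:  74 ⊕ 123 =  49
byte 5:  10 ⊕ 231 = 237
byte 6:  60 ⊕  45 =  17
byte 7:  45 ⊕  13 =  32
byte 8: 151 ⊕  90 = 205
byte 9:   7 ⊕ 228 = 227
byte 10: 161 ⊕ 218 = 123
byte 11: 184 ⊕  41 = 145
byte 12: 211 ⊕ 123 = 168
byte 13: 139 ⊕ 231 = 108
byte 14:  24 ⊕  45 =  53
byte 15: 138 ⊕  13 = 135

5c45899731ed1120cde37b91a86c3587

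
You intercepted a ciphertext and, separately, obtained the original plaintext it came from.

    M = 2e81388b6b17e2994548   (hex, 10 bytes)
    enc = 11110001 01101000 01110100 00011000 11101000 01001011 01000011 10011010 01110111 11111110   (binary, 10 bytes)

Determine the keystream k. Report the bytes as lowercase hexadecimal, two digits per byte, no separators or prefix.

dfe94c93835ca10332b6

Since enc = M ⊕ k, XORing both sides with M gives k = M ⊕ enc.
2e xor f1 = df
81 xor 68 = e9
38 xor 74 = 4c
8b xor 18 = 93
6b xor e8 = 83
17 xor 4b = 5c
e2 xor 43 = a1
99 xor 9a = 03
45 xor 77 = 32
48 xor fe = b6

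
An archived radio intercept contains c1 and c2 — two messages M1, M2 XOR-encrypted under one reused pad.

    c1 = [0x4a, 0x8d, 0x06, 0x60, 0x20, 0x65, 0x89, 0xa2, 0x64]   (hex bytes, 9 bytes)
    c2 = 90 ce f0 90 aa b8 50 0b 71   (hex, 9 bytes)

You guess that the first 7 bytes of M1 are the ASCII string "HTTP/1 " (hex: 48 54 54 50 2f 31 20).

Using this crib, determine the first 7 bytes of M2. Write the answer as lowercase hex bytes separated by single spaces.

First, c1 ⊕ c2 = (M1 ⊕ K) ⊕ (M2 ⊕ K) = M1 ⊕ M2, so the key drops out. Then M2 = (M1 ⊕ M2) ⊕ M1 over the first 7 bytes.
byte 0: (4a XOR 90) XOR 48 = da XOR 48 = 92
byte 1: (8d XOR ce) XOR 54 = 43 XOR 54 = 17
byte 2: (06 XOR f0) XOR 54 = f6 XOR 54 = a2
byte 3: (60 XOR 90) XOR 50 = f0 XOR 50 = a0
byte 4: (20 XOR aa) XOR 2f = 8a XOR 2f = a5
byte 5: (65 XOR b8) XOR 31 = dd XOR 31 = ec
byte 6: (89 XOR 50) XOR 20 = d9 XOR 20 = f9

92 17 a2 a0 a5 ec f9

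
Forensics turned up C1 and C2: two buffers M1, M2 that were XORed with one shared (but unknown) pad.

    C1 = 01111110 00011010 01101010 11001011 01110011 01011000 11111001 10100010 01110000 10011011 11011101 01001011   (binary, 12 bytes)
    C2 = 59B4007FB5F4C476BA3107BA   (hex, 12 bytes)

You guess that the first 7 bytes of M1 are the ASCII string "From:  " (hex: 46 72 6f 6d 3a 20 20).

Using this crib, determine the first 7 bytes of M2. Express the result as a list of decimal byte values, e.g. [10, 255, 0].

[97, 220, 5, 217, 252, 140, 29]

First, C1 ⊕ C2 = (M1 ⊕ K) ⊕ (M2 ⊕ K) = M1 ⊕ M2, so the key drops out. Then M2 = (M1 ⊕ M2) ⊕ M1 over the first 7 bytes.
byte 0: (7e XOR 59) XOR 46 = 27 XOR 46 = 61
byte 1: (1a XOR b4) XOR 72 = ae XOR 72 = dc
byte 2: (6a XOR 00) XOR 6f = 6a XOR 6f = 05
byte 3: (cb XOR 7f) XOR 6d = b4 XOR 6d = d9
byte 4: (73 XOR b5) XOR 3a = c6 XOR 3a = fc
byte 5: (58 XOR f4) XOR 20 = ac XOR 20 = 8c
byte 6: (f9 XOR c4) XOR 20 = 3d XOR 20 = 1d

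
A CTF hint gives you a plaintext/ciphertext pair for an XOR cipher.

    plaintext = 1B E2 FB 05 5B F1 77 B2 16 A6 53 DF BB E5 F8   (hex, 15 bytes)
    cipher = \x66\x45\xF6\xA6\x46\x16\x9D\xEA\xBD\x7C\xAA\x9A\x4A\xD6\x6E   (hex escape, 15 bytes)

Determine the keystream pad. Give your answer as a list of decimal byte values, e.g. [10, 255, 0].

Since cipher = plaintext ⊕ pad, XORing both sides with plaintext gives pad = plaintext ⊕ cipher.
byte 0: 1b ^ 66 = 7d
byte 1: e2 ^ 45 = a7
byte 2: fb ^ f6 = 0d
byte 3: 05 ^ a6 = a3
byte 4: 5b ^ 46 = 1d
byte 5: f1 ^ 16 = e7
byte 6: 77 ^ 9d = ea
byte 7: b2 ^ ea = 58
byte 8: 16 ^ bd = ab
byte 9: a6 ^ 7c = da
byte 10: 53 ^ aa = f9
byte 11: df ^ 9a = 45
byte 12: bb ^ 4a = f1
byte 13: e5 ^ d6 = 33
byte 14: f8 ^ 6e = 96

[125, 167, 13, 163, 29, 231, 234, 88, 171, 218, 249, 69, 241, 51, 150]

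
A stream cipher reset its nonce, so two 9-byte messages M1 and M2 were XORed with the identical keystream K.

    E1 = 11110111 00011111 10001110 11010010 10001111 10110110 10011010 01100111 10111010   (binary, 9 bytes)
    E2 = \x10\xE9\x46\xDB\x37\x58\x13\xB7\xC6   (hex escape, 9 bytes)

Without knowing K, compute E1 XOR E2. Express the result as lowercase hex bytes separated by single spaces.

e7 f6 c8 09 b8 ee 89 d0 7c

E1 ⊕ E2 = (M1 ⊕ K) ⊕ (M2 ⊕ K) = M1 ⊕ M2 — the shared key cancels under XOR.
byte 0: f7 ⊕ 10 = e7
byte 1: 1f ⊕ e9 = f6
byte 2: 8e ⊕ 46 = c8
byte 3: d2 ⊕ db = 09
byte 4: 8f ⊕ 37 = b8
byte 5: b6 ⊕ 58 = ee
byte 6: 9a ⊕ 13 = 89
byte 7: 67 ⊕ b7 = d0
byte 8: ba ⊕ c6 = 7c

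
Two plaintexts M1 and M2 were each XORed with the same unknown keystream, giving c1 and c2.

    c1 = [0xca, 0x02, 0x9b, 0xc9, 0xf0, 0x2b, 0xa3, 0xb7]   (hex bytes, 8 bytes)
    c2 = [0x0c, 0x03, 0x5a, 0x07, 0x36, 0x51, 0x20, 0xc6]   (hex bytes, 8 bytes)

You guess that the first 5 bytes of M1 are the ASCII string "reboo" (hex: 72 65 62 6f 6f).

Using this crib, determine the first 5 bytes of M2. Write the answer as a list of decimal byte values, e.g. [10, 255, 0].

First, c1 ⊕ c2 = (M1 ⊕ K) ⊕ (M2 ⊕ K) = M1 ⊕ M2, so the key drops out. Then M2 = (M1 ⊕ M2) ⊕ M1 over the first 5 bytes.
byte 0: (ca xor 0c) xor 72 = c6 xor 72 = b4
byte 1: (02 xor 03) xor 65 = 01 xor 65 = 64
byte 2: (9b xor 5a) xor 62 = c1 xor 62 = a3
byte 3: (c9 xor 07) xor 6f = ce xor 6f = a1
byte 4: (f0 xor 36) xor 6f = c6 xor 6f = a9

[180, 100, 163, 161, 169]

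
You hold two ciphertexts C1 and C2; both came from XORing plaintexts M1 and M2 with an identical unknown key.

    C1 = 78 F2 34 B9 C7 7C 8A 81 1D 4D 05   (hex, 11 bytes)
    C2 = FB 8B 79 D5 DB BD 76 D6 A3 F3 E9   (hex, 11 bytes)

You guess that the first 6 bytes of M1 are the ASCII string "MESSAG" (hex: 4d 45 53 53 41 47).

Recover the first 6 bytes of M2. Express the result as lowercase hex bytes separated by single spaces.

First, C1 ⊕ C2 = (M1 ⊕ K) ⊕ (M2 ⊕ K) = M1 ⊕ M2, so the key drops out. Then M2 = (M1 ⊕ M2) ⊕ M1 over the first 6 bytes.
byte 0: (78 ⊕ fb) ⊕ 4d = 83 ⊕ 4d = ce
byte 1: (f2 ⊕ 8b) ⊕ 45 = 79 ⊕ 45 = 3c
byte 2: (34 ⊕ 79) ⊕ 53 = 4d ⊕ 53 = 1e
byte 3: (b9 ⊕ d5) ⊕ 53 = 6c ⊕ 53 = 3f
byte 4: (c7 ⊕ db) ⊕ 41 = 1c ⊕ 41 = 5d
byte 5: (7c ⊕ bd) ⊕ 47 = c1 ⊕ 47 = 86

ce 3c 1e 3f 5d 86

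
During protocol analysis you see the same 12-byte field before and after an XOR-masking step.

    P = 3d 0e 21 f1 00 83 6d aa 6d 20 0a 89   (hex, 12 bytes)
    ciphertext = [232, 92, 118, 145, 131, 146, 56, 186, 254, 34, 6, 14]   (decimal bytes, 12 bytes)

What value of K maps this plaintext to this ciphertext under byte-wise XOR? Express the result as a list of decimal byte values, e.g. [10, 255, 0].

Since ciphertext = P ⊕ K, XORing both sides with P gives K = P ⊕ ciphertext.
 61 ⊕ 232 = 213
 14 ⊕  92 =  82
 33 ⊕ 118 =  87
241 ⊕ 145 =  96
  0 ⊕ 131 = 131
131 ⊕ 146 =  17
109 ⊕  56 =  85
170 ⊕ 186 =  16
109 ⊕ 254 = 147
 32 ⊕  34 =   2
 10 ⊕   6 =  12
137 ⊕  14 = 135

[213, 82, 87, 96, 131, 17, 85, 16, 147, 2, 12, 135]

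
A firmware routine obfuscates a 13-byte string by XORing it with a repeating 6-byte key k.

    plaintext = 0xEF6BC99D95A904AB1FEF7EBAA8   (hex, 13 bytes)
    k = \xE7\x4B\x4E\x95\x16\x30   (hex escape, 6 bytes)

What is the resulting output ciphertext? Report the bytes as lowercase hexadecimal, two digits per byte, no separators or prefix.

082087088399e3e0517a688a4f

The 6-byte key repeats, so the effective keystream is e7 4b 4e 95 16 30 e7 4b 4e 95 16 30 e7.
byte 0: 11101111 XOR 11100111 = 00001000
byte 1: 01101011 XOR 01001011 = 00100000
byte 2: 11001001 XOR 01001110 = 10000111
byte 3: 10011101 XOR 10010101 = 00001000
byte 4: 10010101 XOR 00010110 = 10000011
byte 5: 10101001 XOR 00110000 = 10011001
byte 6: 00000100 XOR 11100111 = 11100011
byte 7: 10101011 XOR 01001011 = 11100000
byte 8: 00011111 XOR 01001110 = 01010001
byte 9: 11101111 XOR 10010101 = 01111010
byte 10: 01111110 XOR 00010110 = 01101000
byte 11: 10111010 XOR 00110000 = 10001010
byte 12: 10101000 XOR 11100111 = 01001111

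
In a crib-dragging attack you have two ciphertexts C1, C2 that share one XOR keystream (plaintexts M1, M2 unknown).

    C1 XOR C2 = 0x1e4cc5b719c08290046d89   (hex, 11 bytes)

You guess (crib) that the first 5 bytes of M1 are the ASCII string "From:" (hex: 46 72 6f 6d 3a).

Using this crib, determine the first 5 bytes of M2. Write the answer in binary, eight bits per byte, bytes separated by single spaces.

01011000 00111110 10101010 11011010 00100011

Since C1 ⊕ C2 = M1 ⊕ M2, XORing with the guessed M1 bytes yields the corresponding M2 bytes: M2 = (C1 ⊕ C2) ⊕ M1.
byte 0: 1e xor 46 = 58
byte 1: 4c xor 72 = 3e
byte 2: c5 xor 6f = aa
byte 3: b7 xor 6d = da
byte 4: 19 xor 3a = 23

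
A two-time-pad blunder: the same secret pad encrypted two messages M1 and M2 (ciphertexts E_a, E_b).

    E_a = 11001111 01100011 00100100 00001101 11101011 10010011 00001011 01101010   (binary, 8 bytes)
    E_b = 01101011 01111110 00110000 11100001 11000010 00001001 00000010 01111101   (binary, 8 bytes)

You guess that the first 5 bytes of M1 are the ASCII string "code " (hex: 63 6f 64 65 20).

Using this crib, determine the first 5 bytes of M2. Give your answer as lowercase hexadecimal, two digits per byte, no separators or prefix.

First, E_a ⊕ E_b = (M1 ⊕ K) ⊕ (M2 ⊕ K) = M1 ⊕ M2, so the key drops out. Then M2 = (M1 ⊕ M2) ⊕ M1 over the first 5 bytes.
byte 0: (cf ^ 6b) ^ 63 = a4 ^ 63 = c7
byte 1: (63 ^ 7e) ^ 6f = 1d ^ 6f = 72
byte 2: (24 ^ 30) ^ 64 = 14 ^ 64 = 70
byte 3: (0d ^ e1) ^ 65 = ec ^ 65 = 89
byte 4: (eb ^ c2) ^ 20 = 29 ^ 20 = 09

c772708909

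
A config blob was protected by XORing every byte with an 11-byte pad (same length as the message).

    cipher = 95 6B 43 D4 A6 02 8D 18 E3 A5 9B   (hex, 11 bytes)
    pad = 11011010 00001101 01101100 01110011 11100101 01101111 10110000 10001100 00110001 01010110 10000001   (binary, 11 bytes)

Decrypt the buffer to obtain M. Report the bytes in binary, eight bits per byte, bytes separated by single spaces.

XOR is its own inverse, so applying the key byte-wise gives the result directly.
95 xor da = 4f
6b xor 0d = 66
43 xor 6c = 2f
d4 xor 73 = a7
a6 xor e5 = 43
02 xor 6f = 6d
8d xor b0 = 3d
18 xor 8c = 94
e3 xor 31 = d2
a5 xor 56 = f3
9b xor 81 = 1a

01001111 01100110 00101111 10100111 01000011 01101101 00111101 10010100 11010010 11110011 00011010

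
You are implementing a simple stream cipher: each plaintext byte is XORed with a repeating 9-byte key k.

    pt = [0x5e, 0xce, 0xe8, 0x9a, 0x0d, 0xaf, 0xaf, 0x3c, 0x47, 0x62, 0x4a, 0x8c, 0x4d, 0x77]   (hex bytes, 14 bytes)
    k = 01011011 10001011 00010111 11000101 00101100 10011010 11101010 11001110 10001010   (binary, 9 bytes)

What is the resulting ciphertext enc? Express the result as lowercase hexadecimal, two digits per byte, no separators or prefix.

0545ff5f213545f2cd39c19b885b

The 9-byte key repeats, so the effective keystream is 5b 8b 17 c5 2c 9a ea ce 8a 5b 8b 17 c5 2c.
byte 0: 5e ⊕ 5b = 05
byte 1: ce ⊕ 8b = 45
byte 2: e8 ⊕ 17 = ff
byte 3: 9a ⊕ c5 = 5f
byte 4: 0d ⊕ 2c = 21
byte 5: af ⊕ 9a = 35
byte 6: af ⊕ ea = 45
byte 7: 3c ⊕ ce = f2
byte 8: 47 ⊕ 8a = cd
byte 9: 62 ⊕ 5b = 39
byte 10: 4a ⊕ 8b = c1
byte 11: 8c ⊕ 17 = 9b
byte 12: 4d ⊕ c5 = 88
byte 13: 77 ⊕ 2c = 5b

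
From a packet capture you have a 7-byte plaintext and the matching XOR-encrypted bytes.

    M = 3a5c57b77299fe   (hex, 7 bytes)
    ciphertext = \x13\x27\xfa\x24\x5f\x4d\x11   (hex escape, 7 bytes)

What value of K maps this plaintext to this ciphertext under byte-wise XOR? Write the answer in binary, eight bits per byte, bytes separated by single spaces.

Since ciphertext = M ⊕ K, XORing both sides with M gives K = M ⊕ ciphertext.
3a XOR 13 = 29
5c XOR 27 = 7b
57 XOR fa = ad
b7 XOR 24 = 93
72 XOR 5f = 2d
99 XOR 4d = d4
fe XOR 11 = ef

00101001 01111011 10101101 10010011 00101101 11010100 11101111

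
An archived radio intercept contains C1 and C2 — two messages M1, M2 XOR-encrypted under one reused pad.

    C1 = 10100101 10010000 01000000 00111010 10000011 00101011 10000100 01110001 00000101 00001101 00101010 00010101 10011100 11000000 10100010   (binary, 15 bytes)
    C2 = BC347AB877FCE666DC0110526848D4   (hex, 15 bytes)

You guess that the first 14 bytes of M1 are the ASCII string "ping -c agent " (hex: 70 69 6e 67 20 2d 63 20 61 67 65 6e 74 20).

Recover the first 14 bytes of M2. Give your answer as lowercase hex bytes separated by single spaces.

First, C1 ⊕ C2 = (M1 ⊕ K) ⊕ (M2 ⊕ K) = M1 ⊕ M2, so the key drops out. Then M2 = (M1 ⊕ M2) ⊕ M1 over the first 14 bytes.
byte 0: (a5 XOR bc) XOR 70 = 19 XOR 70 = 69
byte 1: (90 XOR 34) XOR 69 = a4 XOR 69 = cd
byte 2: (40 XOR 7a) XOR 6e = 3a XOR 6e = 54
byte 3: (3a XOR b8) XOR 67 = 82 XOR 67 = e5
byte 4: (83 XOR 77) XOR 20 = f4 XOR 20 = d4
byte 5: (2b XOR fc) XOR 2d = d7 XOR 2d = fa
byte 6: (84 XOR e6) XOR 63 = 62 XOR 63 = 01
byte 7: (71 XOR 66) XOR 20 = 17 XOR 20 = 37
byte 8: (05 XOR dc) XOR 61 = d9 XOR 61 = b8
byte 9: (0d XOR 01) XOR 67 = 0c XOR 67 = 6b
byte 10: (2a XOR 10) XOR 65 = 3a XOR 65 = 5f
byte 11: (15 XOR 52) XOR 6e = 47 XOR 6e = 29
byte 12: (9c XOR 68) XOR 74 = f4 XOR 74 = 80
byte 13: (c0 XOR 48) XOR 20 = 88 XOR 20 = a8

69 cd 54 e5 d4 fa 01 37 b8 6b 5f 29 80 a8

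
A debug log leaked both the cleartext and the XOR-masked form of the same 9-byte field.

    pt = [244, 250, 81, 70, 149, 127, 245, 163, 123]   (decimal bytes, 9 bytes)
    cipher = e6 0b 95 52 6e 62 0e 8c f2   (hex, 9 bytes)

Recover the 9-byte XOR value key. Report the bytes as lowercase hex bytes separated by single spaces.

12 f1 c4 14 fb 1d fb 2f 89

Since cipher = pt ⊕ key, XORing both sides with pt gives key = pt ⊕ cipher.
f4 XOR e6 = 12
fa XOR 0b = f1
51 XOR 95 = c4
46 XOR 52 = 14
95 XOR 6e = fb
7f XOR 62 = 1d
f5 XOR 0e = fb
a3 XOR 8c = 2f
7b XOR f2 = 89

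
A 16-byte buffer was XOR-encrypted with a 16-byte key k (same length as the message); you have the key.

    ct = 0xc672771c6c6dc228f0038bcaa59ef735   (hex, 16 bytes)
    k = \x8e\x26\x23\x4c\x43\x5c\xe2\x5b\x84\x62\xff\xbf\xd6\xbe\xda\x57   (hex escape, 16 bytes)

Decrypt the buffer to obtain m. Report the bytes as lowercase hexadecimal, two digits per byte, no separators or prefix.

c6 XOR 8e = 48
72 XOR 26 = 54
77 XOR 23 = 54
1c XOR 4c = 50
6c XOR 43 = 2f
6d XOR 5c = 31
c2 XOR e2 = 20
28 XOR 5b = 73
f0 XOR 84 = 74
03 XOR 62 = 61
8b XOR ff = 74
ca XOR bf = 75
a5 XOR d6 = 73
9e XOR be = 20
f7 XOR da = 2d
35 XOR 57 = 62

485454502f3120737461747573202d62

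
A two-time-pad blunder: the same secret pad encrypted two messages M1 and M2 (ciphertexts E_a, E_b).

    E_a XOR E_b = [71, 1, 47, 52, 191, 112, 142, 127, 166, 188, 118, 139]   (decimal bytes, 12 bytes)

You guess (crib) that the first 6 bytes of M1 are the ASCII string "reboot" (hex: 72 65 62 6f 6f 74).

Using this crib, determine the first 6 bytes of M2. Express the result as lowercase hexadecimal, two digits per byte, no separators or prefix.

Since E_a ⊕ E_b = M1 ⊕ M2, XORing with the guessed M1 bytes yields the corresponding M2 bytes: M2 = (E_a ⊕ E_b) ⊕ M1.
47 ⊕ 72 = 35
01 ⊕ 65 = 64
2f ⊕ 62 = 4d
34 ⊕ 6f = 5b
bf ⊕ 6f = d0
70 ⊕ 74 = 04

35644d5bd004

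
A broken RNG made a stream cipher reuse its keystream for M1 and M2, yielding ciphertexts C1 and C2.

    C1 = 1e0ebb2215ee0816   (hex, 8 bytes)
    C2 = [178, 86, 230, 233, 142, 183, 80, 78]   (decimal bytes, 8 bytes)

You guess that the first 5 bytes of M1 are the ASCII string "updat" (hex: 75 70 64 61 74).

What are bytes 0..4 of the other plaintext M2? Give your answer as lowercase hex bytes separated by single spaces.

d9 28 39 aa ef

First, C1 ⊕ C2 = (M1 ⊕ K) ⊕ (M2 ⊕ K) = M1 ⊕ M2, so the key drops out. Then M2 = (M1 ⊕ M2) ⊕ M1 over the first 5 bytes.
byte 0: (1e xor b2) xor 75 = ac xor 75 = d9
byte 1: (0e xor 56) xor 70 = 58 xor 70 = 28
byte 2: (bb xor e6) xor 64 = 5d xor 64 = 39
byte 3: (22 xor e9) xor 61 = cb xor 61 = aa
byte 4: (15 xor 8e) xor 74 = 9b xor 74 = ef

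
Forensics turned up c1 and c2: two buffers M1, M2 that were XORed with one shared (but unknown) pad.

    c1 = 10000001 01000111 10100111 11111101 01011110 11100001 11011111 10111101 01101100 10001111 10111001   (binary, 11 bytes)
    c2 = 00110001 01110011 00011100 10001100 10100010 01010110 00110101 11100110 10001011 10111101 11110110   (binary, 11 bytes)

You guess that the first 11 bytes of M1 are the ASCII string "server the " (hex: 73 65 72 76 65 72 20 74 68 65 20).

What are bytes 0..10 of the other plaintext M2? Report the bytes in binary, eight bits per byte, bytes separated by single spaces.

11000011 01010001 11001001 00000111 10011001 11000101 11001010 00101111 10001111 01010111 01101111

First, c1 ⊕ c2 = (M1 ⊕ K) ⊕ (M2 ⊕ K) = M1 ⊕ M2, so the key drops out. Then M2 = (M1 ⊕ M2) ⊕ M1 over the first 11 bytes.
byte 0: (81 ⊕ 31) ⊕ 73 = b0 ⊕ 73 = c3
byte 1: (47 ⊕ 73) ⊕ 65 = 34 ⊕ 65 = 51
byte 2: (a7 ⊕ 1c) ⊕ 72 = bb ⊕ 72 = c9
byte 3: (fd ⊕ 8c) ⊕ 76 = 71 ⊕ 76 = 07
byte 4: (5e ⊕ a2) ⊕ 65 = fc ⊕ 65 = 99
byte 5: (e1 ⊕ 56) ⊕ 72 = b7 ⊕ 72 = c5
byte 6: (df ⊕ 35) ⊕ 20 = ea ⊕ 20 = ca
byte 7: (bd ⊕ e6) ⊕ 74 = 5b ⊕ 74 = 2f
byte 8: (6c ⊕ 8b) ⊕ 68 = e7 ⊕ 68 = 8f
byte 9: (8f ⊕ bd) ⊕ 65 = 32 ⊕ 65 = 57
byte 10: (b9 ⊕ f6) ⊕ 20 = 4f ⊕ 20 = 6f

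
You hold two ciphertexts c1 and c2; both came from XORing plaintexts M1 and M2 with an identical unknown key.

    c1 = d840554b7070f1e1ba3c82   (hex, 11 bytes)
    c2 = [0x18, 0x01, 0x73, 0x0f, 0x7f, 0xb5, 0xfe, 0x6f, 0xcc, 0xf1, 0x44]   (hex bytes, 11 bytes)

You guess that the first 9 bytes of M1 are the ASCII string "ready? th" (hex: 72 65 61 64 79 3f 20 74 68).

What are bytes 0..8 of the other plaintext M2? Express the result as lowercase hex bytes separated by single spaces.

First, c1 ⊕ c2 = (M1 ⊕ K) ⊕ (M2 ⊕ K) = M1 ⊕ M2, so the key drops out. Then M2 = (M1 ⊕ M2) ⊕ M1 over the first 9 bytes.
byte 0: (d8 XOR 18) XOR 72 = c0 XOR 72 = b2
byte 1: (40 XOR 01) XOR 65 = 41 XOR 65 = 24
byte 2: (55 XOR 73) XOR 61 = 26 XOR 61 = 47
byte 3: (4b XOR 0f) XOR 64 = 44 XOR 64 = 20
byte 4: (70 XOR 7f) XOR 79 = 0f XOR 79 = 76
byte 5: (70 XOR b5) XOR 3f = c5 XOR 3f = fa
byte 6: (f1 XOR fe) XOR 20 = 0f XOR 20 = 2f
byte 7: (e1 XOR 6f) XOR 74 = 8e XOR 74 = fa
byte 8: (ba XOR cc) XOR 68 = 76 XOR 68 = 1e

b2 24 47 20 76 fa 2f fa 1e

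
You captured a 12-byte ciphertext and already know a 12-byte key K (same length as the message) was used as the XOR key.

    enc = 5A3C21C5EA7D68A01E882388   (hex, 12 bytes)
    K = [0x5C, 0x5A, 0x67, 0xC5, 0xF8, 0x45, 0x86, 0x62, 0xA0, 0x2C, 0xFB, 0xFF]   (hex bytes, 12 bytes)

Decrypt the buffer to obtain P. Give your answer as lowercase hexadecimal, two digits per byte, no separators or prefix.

XOR is its own inverse, so applying the key byte-wise gives the result directly.
byte 0: 5a ⊕ 5c = 06
byte 1: 3c ⊕ 5a = 66
byte 2: 21 ⊕ 67 = 46
byte 3: c5 ⊕ c5 = 00
byte 4: ea ⊕ f8 = 12
byte 5: 7d ⊕ 45 = 38
byte 6: 68 ⊕ 86 = ee
byte 7: a0 ⊕ 62 = c2
byte 8: 1e ⊕ a0 = be
byte 9: 88 ⊕ 2c = a4
byte 10: 23 ⊕ fb = d8
byte 11: 88 ⊕ ff = 77

066646001238eec2bea4d877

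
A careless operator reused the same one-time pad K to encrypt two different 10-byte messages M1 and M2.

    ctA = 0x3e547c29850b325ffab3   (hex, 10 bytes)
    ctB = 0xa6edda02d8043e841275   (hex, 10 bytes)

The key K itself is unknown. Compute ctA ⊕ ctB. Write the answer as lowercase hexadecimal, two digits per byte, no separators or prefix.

ctA ⊕ ctB = (M1 ⊕ K) ⊕ (M2 ⊕ K) = M1 ⊕ M2 — the shared key cancels under XOR.
00111110 XOR 10100110 = 10011000
01010100 XOR 11101101 = 10111001
01111100 XOR 11011010 = 10100110
00101001 XOR 00000010 = 00101011
10000101 XOR 11011000 = 01011101
00001011 XOR 00000100 = 00001111
00110010 XOR 00111110 = 00001100
01011111 XOR 10000100 = 11011011
11111010 XOR 00010010 = 11101000
10110011 XOR 01110101 = 11000110

98b9a62b5d0f0cdbe8c6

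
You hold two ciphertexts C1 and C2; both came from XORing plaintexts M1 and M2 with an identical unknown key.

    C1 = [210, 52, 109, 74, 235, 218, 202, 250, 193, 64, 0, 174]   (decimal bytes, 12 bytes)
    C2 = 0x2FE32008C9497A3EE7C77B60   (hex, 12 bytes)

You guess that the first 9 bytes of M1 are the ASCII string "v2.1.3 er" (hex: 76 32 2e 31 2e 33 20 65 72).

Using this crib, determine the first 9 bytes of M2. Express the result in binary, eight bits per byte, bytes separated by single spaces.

10001011 11100101 01100011 01110011 00001100 10100000 10010000 10100001 01010100

First, C1 ⊕ C2 = (M1 ⊕ K) ⊕ (M2 ⊕ K) = M1 ⊕ M2, so the key drops out. Then M2 = (M1 ⊕ M2) ⊕ M1 over the first 9 bytes.
byte 0: (d2 XOR 2f) XOR 76 = fd XOR 76 = 8b
byte 1: (34 XOR e3) XOR 32 = d7 XOR 32 = e5
byte 2: (6d XOR 20) XOR 2e = 4d XOR 2e = 63
byte 3: (4a XOR 08) XOR 31 = 42 XOR 31 = 73
byte 4: (eb XOR c9) XOR 2e = 22 XOR 2e = 0c
byte 5: (da XOR 49) XOR 33 = 93 XOR 33 = a0
byte 6: (ca XOR 7a) XOR 20 = b0 XOR 20 = 90
byte 7: (fa XOR 3e) XOR 65 = c4 XOR 65 = a1
byte 8: (c1 XOR e7) XOR 72 = 26 XOR 72 = 54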